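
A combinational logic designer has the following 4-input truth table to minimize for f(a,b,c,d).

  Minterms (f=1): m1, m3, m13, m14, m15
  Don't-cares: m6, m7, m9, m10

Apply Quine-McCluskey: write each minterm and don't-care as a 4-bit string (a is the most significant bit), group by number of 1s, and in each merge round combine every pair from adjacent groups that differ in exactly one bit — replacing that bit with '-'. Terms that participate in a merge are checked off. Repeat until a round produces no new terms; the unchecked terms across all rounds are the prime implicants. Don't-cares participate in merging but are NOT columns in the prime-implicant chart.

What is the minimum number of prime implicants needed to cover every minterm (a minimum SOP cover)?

[col 0] 0001*, 0011*, 0110*, 0111*, 1001*, 1010*, 1101*, 1110*, 1111*
[col 1] -001, -110*, -111*, 0-11, 00-1, 011-*, 1-01, 1-10, 11-1, 111-*
[col 2] -11-
Prime implicants: -001, -11-, 0-11, 00-1, 1-01, 1-10, 11-1
PI chart (minterm → PIs covering it):
  1 | -001,00-1
  3 | 0-11,00-1
  13 | 1-01,11-1
  14 | -11-,1-10
  15 | -11-,11-1
(no essential prime implicants)
Petrick residual → -11-, 00-1, 1-01
Minimum SOP uses 3 PIs: bc + a'b'd + ac'd

3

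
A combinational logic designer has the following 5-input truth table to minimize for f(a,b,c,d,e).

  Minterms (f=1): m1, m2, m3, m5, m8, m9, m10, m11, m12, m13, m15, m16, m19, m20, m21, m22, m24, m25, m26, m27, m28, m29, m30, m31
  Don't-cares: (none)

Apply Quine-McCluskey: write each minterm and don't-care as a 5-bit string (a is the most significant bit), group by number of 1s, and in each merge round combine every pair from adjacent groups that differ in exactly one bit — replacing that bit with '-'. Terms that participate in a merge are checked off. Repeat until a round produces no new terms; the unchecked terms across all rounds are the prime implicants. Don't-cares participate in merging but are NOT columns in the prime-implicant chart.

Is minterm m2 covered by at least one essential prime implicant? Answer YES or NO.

YES

Round 0: 00001✓ 00010✓ 00011✓ 00101✓ 01000✓ 01001✓ 01010✓ 01011✓ 01100✓ 01101✓ 01111✓ 10000✓ 10011✓ 10100✓ 10101✓ 10110✓ 11000✓ 11001✓ 11010✓ 11011✓ 11100✓ 11101✓ 11110✓ 11111✓
Round 1: -0011✓ -0101✓ -1000✓ -1001✓ -1010✓ -1011✓ -1100✓ -1101✓ -1111✓ 0-001✓ 0-010✓ 0-011✓ 0-101✓ 00-01✓ 000-1✓ 0001-✓ 01-00✓ 01-01✓ 01-11✓ 010-0✓ 010-1✓ 0100-✓ 0101-✓ 011-1✓ 0110-✓ 1-000✓ 1-011✓ 1-100✓ 1-101✓ 1-110✓ 10-00✓ 101-0✓ 1010-✓ 11-00✓ 11-01✓ 11-10✓ 11-11✓ 110-0✓ 110-1✓ 1100-✓ 1101-✓ 111-0✓ 111-1✓ 1110-✓ 1111-✓
Round 2: --011 --101 -1-00✓ -1-01✓ -1-11✓ -10-0✓ -10-1✓ -100-✓ -101-✓ -11-1✓ -110-✓ 0--01 0-0-1 0-01- 01--1✓ 01-0-✓ 010--✓ 1--00 1-1-0 1-10- 11--0✓ 11--1✓ 11-0-✓ 11-1-✓ 110--✓ 111--✓
Round 3: -1--1 -1-0- -10-- 11---
PIs = {--011, --101, -1--1, -1-0-, -10--, 0--01, 0-0-1, 0-01-, 1--00, 1-1-0, 1-10-, 11---}
Coverage chart:
  m1: 0--01,0-0-1
  m2: 0-01- ←essential
  m3: --011,0-0-1,0-01-
  m5: --101,0--01
  m8: -1-0-,-10--
  m9: -1--1,-1-0-,-10--,0--01,0-0-1
  m10: -10--,0-01-
  m11: --011,-1--1,-10--,0-0-1,0-01-
  m12: -1-0- ←essential
  m13: --101,-1--1,-1-0-,0--01
  m15: -1--1 ←essential
  m16: 1--00 ←essential
  m19: --011 ←essential
  m20: 1--00,1-1-0,1-10-
  m21: --101,1-10-
  m22: 1-1-0 ←essential
  m24: -1-0-,-10--,1--00,11---
  m25: -1--1,-1-0-,-10--,11---
  m26: -10--,11---
  m27: --011,-1--1,-10--,11---
  m28: -1-0-,1--00,1-1-0,1-10-,11---
  m29: --101,-1--1,-1-0-,1-10-,11---
  m30: 1-1-0,11---
  m31: -1--1,11---
Essential: --011, -1--1, -1-0-, 0-01-, 1--00, 1-1-0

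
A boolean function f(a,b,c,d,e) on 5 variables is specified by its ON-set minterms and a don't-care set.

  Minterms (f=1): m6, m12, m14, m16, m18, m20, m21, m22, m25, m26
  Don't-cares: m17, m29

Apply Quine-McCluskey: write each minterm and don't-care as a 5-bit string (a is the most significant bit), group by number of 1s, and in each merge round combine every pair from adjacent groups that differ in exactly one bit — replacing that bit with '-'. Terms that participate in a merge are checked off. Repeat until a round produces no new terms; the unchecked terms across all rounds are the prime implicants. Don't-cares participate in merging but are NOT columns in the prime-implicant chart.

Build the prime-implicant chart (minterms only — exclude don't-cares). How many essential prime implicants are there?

[col 0] 00110*, 01100*, 01110*, 10000*, 10001*, 10010*, 10100*, 10101*, 10110*, 11001*, 11010*, 11101*
[col 1] -0110, 0-110, 011-0, 1-001*, 1-010, 1-101*, 10-00*, 10-01*, 10-10*, 100-0*, 1000-*, 101-0*, 1010-*, 11-01*
[col 2] 1--01, 10--0, 10-0-
Prime implicants: -0110, 0-110, 011-0, 1--01, 1-010, 10--0, 10-0-
PI chart (minterm → PIs covering it):
  6 | -0110,0-110
  12 | 011-0  (sole → essential)
  14 | 0-110,011-0
  16 | 10--0,10-0-
  18 | 1-010,10--0
  20 | 10--0,10-0-
  21 | 1--01,10-0-
  22 | -0110,10--0
  25 | 1--01  (sole → essential)
  26 | 1-010  (sole → essential)
Essential prime implicants: 011-0, 1--01, 1-010

3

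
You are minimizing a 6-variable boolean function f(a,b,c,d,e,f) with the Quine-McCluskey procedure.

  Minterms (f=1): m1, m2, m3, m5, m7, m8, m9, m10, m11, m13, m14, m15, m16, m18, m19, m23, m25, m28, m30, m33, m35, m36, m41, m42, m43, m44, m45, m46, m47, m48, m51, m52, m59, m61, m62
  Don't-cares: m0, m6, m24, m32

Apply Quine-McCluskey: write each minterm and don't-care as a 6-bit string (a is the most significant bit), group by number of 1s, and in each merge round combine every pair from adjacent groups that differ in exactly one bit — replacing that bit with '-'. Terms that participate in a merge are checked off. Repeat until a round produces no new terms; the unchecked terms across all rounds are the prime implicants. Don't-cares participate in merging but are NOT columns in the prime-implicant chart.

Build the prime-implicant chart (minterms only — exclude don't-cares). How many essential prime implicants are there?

8

[col 0] 000000*, 000001*, 000010*, 000011*, 000101*, 000110*, 000111*, 001000*, 001001*, 001010*, 001011*, 001101*, 001110*, 001111*, 010000*, 010010*, 010011*, 010111*, 011000*, 011001*, 011100*, 011110*, 100000*, 100001*, 100011*, 100100*, 101001*, 101010*, 101011*, 101100*, 101101*, 101110*, 101111*, 110000*, 110011*, 110100*, 111011*, 111101*, 111110*
[col 1] -00000*, -00001*, -00011*, -01001*, -01010*, -01011*, -01101*, -01110*, -01111*, -10000*, -10011*, -11110*, 0-0000*, 0-0010*, 0-0011*, 0-0111*, 0-1000*, 0-1001*, 0-1110*, 00-000*, 00-001*, 00-010*, 00-011*, 00-101*, 00-110*, 00-111*, 000-01*, 000-10*, 000-11*, 0000-0*, 0000-1*, 00000-*, 00001-*, 0001-1*, 00011-*, 001-01*, 001-10*, 001-11*, 0010-0*, 0010-1*, 00100-*, 00101-*, 0011-1*, 00111-*, 01-000*, 010-11*, 0100-0*, 01001-*, 011-00, 01100-*, 0111-0, 1-0000*, 1-0011*, 1-0100*, 1-1011*, 1-1101, 1-1110*, 10-001*, 10-011*, 10-100, 100-00*, 1000-1*, 10000-*, 101-01*, 101-10*, 101-11*, 1010-1*, 10101-*, 1011-0*, 1011-1*, 10110-*, 10111-*, 11-011*, 110-00*
[col 2] --0000, --0011, --1110, -0-001*, -0-011*, -000-1*, -0000-, -01-01*, -01-10*, -01-11*, -010-1*, -0101-*, -011-1*, -0111-*, 0--000, 0-0-11, 0-00-0, 0-001-, 0-100-, 00--01*, 00--10*, 00--11*, 00-0-0*, 00-0-1*, 00-00-*, 00-01-*, 00-1-1*, 00-11-*, 000--1*, 000-1-*, 0000--*, 001--1*, 001-1-*, 0010--*, 1--011, 1-0-00, 10-0-1*, 101--1*, 101-1-*, 1011--
[col 3] -0-0-1, -01--1, -01-1-, 00---1, 00--1-, 00-0--
Prime implicants: --0000, --0011, --1110, -0-0-1, -0000-, -01--1, -01-1-, 0--000, 0-0-11, 0-00-0, 0-001-, 0-100-, 00---1, 00--1-, 00-0--, 011-00, 0111-0, 1--011, 1-0-00, 1-1101, 10-100, 1011--
PI chart (minterm → PIs covering it):
  1 | -0-0-1,-0000-,00---1,00-0--
  2 | 0-00-0,0-001-,00--1-,00-0--
  3 | --0011,-0-0-1,0-0-11,0-001-,00---1,00--1-,00-0--
  5 | 00---1  (sole → essential)
  7 | 0-0-11,00---1,00--1-
  8 | 0--000,0-100-,00-0--
  9 | -0-0-1,-01--1,0-100-,00---1,00-0--
  10 | -01-1-,00--1-,00-0--
  11 | -0-0-1,-01--1,-01-1-,00---1,00--1-,00-0--
  13 | -01--1,00---1
  14 | --1110,-01-1-,00--1-
  15 | -01--1,-01-1-,00---1,00--1-
  16 | --0000,0--000,0-00-0
  18 | 0-00-0,0-001-
  19 | --0011,0-0-11,0-001-
  23 | 0-0-11  (sole → essential)
  25 | 0-100-  (sole → essential)
  28 | 011-00,0111-0
  30 | --1110,0111-0
  33 | -0-0-1,-0000-
  35 | --0011,-0-0-1,1--011
  36 | 1-0-00,10-100
  41 | -0-0-1,-01--1
  42 | -01-1-  (sole → essential)
  43 | -0-0-1,-01--1,-01-1-,1--011
  44 | 10-100,1011--
  45 | -01--1,1-1101,1011--
  46 | --1110,-01-1-,1011--
  47 | -01--1,-01-1-,1011--
  48 | --0000,1-0-00
  51 | --0011,1--011
  52 | 1-0-00  (sole → essential)
  59 | 1--011  (sole → essential)
  61 | 1-1101  (sole → essential)
  62 | --1110  (sole → essential)
Essential prime implicants: --1110, -01-1-, 0-0-11, 0-100-, 00---1, 1--011, 1-0-00, 1-1101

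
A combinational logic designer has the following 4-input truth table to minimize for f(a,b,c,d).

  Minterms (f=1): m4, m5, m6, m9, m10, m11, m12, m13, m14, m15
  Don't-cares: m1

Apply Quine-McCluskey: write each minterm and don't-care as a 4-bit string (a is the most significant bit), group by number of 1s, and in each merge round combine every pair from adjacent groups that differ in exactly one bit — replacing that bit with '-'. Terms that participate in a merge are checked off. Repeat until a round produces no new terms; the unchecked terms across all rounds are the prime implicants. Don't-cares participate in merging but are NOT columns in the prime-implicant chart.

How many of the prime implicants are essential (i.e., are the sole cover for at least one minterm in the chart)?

Round 0: 0001✓ 0100✓ 0101✓ 0110✓ 1001✓ 1010✓ 1011✓ 1100✓ 1101✓ 1110✓ 1111✓
Round 1: -001✓ -100✓ -101✓ -110✓ 0-01✓ 01-0✓ 010-✓ 1-01✓ 1-10✓ 1-11✓ 10-1✓ 101-✓ 11-0✓ 11-1✓ 110-✓ 111-✓
Round 2: --01 -1-0 -10- 1--1 1-1- 11--
PIs = {--01, -1-0, -10-, 1--1, 1-1-, 11--}
Coverage chart:
  m4: -1-0,-10-
  m5: --01,-10-
  m6: -1-0 ←essential
  m9: --01,1--1
  m10: 1-1- ←essential
  m11: 1--1,1-1-
  m12: -1-0,-10-,11--
  m13: --01,-10-,1--1,11--
  m14: -1-0,1-1-,11--
  m15: 1--1,1-1-,11--
Essential: -1-0, 1-1-

2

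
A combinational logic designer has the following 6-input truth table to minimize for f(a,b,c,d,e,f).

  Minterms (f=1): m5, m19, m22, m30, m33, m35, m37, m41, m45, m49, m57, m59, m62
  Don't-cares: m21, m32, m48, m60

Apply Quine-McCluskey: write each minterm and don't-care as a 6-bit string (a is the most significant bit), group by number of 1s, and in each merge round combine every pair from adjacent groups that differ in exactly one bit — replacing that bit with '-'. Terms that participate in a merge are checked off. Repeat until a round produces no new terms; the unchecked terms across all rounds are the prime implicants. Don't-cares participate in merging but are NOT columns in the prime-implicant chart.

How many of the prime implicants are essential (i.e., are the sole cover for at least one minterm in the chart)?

5

Round 0: 000101✓ 010011 010101✓ 010110✓ 011110✓ 100000✓ 100001✓ 100011✓ 100101✓ 101001✓ 101101✓ 110000✓ 110001✓ 111001✓ 111011✓ 111100✓ 111110✓
Round 1: -00101 -11110 0-0101 01-110 1-0000✓ 1-0001✓ 1-1001✓ 10-001✓ 10-101✓ 100-01✓ 1000-1 10000-✓ 101-01✓ 11-001✓ 11000-✓ 1110-1 1111-0
Round 2: 1--001 1-000- 10--01
PIs = {-00101, -11110, 0-0101, 01-110, 010011, 1--001, 1-000-, 10--01, 1000-1, 1110-1, 1111-0}
Coverage chart:
  m5: -00101,0-0101
  m19: 010011 ←essential
  m22: 01-110 ←essential
  m30: -11110,01-110
  m33: 1--001,1-000-,10--01,1000-1
  m35: 1000-1 ←essential
  m37: -00101,10--01
  m41: 1--001,10--01
  m45: 10--01 ←essential
  m49: 1--001,1-000-
  m57: 1--001,1110-1
  m59: 1110-1 ←essential
  m62: -11110,1111-0
Essential: 01-110, 010011, 10--01, 1000-1, 1110-1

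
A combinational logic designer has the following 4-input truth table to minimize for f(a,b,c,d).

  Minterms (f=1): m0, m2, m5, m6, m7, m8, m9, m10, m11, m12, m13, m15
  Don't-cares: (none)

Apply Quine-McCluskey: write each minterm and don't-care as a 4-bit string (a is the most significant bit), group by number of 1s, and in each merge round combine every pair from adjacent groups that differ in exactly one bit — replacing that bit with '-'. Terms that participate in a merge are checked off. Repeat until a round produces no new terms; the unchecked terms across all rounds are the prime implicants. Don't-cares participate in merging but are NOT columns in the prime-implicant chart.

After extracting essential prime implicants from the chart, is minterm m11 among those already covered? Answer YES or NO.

NO

size-2^0 implicants → 0000(✓)  0010(✓)  0101(✓)  0110(✓)  0111(✓)  1000(✓)  1001(✓)  1010(✓)  1011(✓)  1100(✓)  1101(✓)  1111(✓)
size-2^1 implicants → -000(✓)  -010(✓)  -101(✓)  -111(✓)  0-10  00-0(✓)  01-1(✓)  011-  1-00(✓)  1-01(✓)  1-11(✓)  10-0(✓)  10-1(✓)  100-(✓)  101-(✓)  11-1(✓)  110-(✓)
size-2^2 implicants → -0-0  -1-1  1--1  1-0-  10--
Unchecked terms (primes): -0-0, -1-1, 0-10, 011-, 1--1, 1-0-, 10--
Minterm coverage:
  m0 ⊆ -0-0 [E]
  m2 ⊆ -0-0,0-10
  m5 ⊆ -1-1 [E]
  m6 ⊆ 0-10,011-
  m7 ⊆ -1-1,011-
  m8 ⊆ -0-0,1-0-,10--
  m9 ⊆ 1--1,1-0-,10--
  m10 ⊆ -0-0,10--
  m11 ⊆ 1--1,10--
  m12 ⊆ 1-0- [E]
  m13 ⊆ -1-1,1--1,1-0-
  m15 ⊆ -1-1,1--1
E = {-0-0, -1-1, 1-0-}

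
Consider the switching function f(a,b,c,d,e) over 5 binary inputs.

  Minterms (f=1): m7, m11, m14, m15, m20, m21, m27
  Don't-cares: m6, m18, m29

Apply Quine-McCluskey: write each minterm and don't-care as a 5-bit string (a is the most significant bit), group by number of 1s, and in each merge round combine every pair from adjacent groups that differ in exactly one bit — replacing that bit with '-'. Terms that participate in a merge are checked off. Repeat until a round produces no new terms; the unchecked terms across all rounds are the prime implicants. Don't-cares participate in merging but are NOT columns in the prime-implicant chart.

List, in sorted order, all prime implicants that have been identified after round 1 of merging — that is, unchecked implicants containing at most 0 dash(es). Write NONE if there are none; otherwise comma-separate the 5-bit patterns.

size-2^0 implicants → 00110(✓)  00111(✓)  01011(✓)  01110(✓)  01111(✓)  10010  10100(✓)  10101(✓)  11011(✓)  11101(✓)
size-2^1 implicants → -1011  0-110(✓)  0-111(✓)  0011-(✓)  01-11  0111-(✓)  1-101  1010-
size-2^2 implicants → 0-11-
Unchecked terms (primes): -1011, 0-11-, 01-11, 1-101, 10010, 1010-

10010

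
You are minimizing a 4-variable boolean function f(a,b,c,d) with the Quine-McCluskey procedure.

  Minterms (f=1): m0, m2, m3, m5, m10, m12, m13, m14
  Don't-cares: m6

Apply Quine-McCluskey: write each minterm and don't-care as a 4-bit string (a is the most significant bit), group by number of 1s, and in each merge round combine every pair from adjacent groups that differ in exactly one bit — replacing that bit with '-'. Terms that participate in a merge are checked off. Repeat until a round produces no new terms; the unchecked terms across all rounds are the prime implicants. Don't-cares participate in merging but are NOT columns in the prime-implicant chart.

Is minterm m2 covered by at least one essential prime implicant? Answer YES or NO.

size-2^0 implicants → 0000(✓)  0010(✓)  0011(✓)  0101(✓)  0110(✓)  1010(✓)  1100(✓)  1101(✓)  1110(✓)
size-2^1 implicants → -010(✓)  -101  -110(✓)  0-10(✓)  00-0  001-  1-10(✓)  11-0  110-
size-2^2 implicants → --10
Unchecked terms (primes): --10, -101, 00-0, 001-, 11-0, 110-
Minterm coverage:
  m0 ⊆ 00-0 [E]
  m2 ⊆ --10,00-0,001-
  m3 ⊆ 001- [E]
  m5 ⊆ -101 [E]
  m10 ⊆ --10 [E]
  m12 ⊆ 11-0,110-
  m13 ⊆ -101,110-
  m14 ⊆ --10,11-0
E = {--10, -101, 00-0, 001-}

YES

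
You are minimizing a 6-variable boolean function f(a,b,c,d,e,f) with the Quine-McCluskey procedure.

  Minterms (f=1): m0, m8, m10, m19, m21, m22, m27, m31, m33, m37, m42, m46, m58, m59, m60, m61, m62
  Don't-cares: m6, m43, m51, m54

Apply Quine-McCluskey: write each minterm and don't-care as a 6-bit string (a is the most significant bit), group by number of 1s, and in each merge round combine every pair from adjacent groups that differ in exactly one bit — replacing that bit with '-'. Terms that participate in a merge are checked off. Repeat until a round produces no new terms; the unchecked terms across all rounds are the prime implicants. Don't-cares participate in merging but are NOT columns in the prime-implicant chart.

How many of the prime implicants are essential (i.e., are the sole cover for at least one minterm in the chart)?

Round 0: 000000✓ 000110✓ 001000✓ 001010✓ 010011✓ 010101 010110✓ 011011✓ 011111✓ 100001✓ 100101✓ 101010✓ 101011✓ 101110✓ 110011✓ 110110✓ 111010✓ 111011✓ 111100✓ 111101✓ 111110✓
Round 1: -01010 -10011✓ -10110 -11011✓ 0-0110 00-000 0010-0 01-011✓ 011-11 1-1010✓ 1-1011✓ 1-1110✓ 100-01 101-10✓ 10101-✓ 11-011✓ 11-110 111-10✓ 11101-✓ 1111-0 11110-
Round 2: -1-011 1-1-10 1-101-
PIs = {-01010, -1-011, -10110, 0-0110, 00-000, 0010-0, 010101, 011-11, 1-1-10, 1-101-, 100-01, 11-110, 1111-0, 11110-}
Coverage chart:
  m0: 00-000 ←essential
  m8: 00-000,0010-0
  m10: -01010,0010-0
  m19: -1-011 ←essential
  m21: 010101 ←essential
  m22: -10110,0-0110
  m27: -1-011,011-11
  m31: 011-11 ←essential
  m33: 100-01 ←essential
  m37: 100-01 ←essential
  m42: -01010,1-1-10,1-101-
  m46: 1-1-10 ←essential
  m58: 1-1-10,1-101-
  m59: -1-011,1-101-
  m60: 1111-0,11110-
  m61: 11110- ←essential
  m62: 1-1-10,11-110,1111-0
Essential: -1-011, 00-000, 010101, 011-11, 1-1-10, 100-01, 11110-

7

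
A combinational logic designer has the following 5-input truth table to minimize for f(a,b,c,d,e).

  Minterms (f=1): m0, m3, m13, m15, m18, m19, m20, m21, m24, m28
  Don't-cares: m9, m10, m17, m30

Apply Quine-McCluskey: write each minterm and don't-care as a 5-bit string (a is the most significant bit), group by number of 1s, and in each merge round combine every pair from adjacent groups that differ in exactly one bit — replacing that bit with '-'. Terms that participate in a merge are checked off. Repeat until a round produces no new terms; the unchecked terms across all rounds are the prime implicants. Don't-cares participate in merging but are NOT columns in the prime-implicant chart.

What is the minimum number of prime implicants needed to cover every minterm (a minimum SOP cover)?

size-2^0 implicants → 00000  00011(✓)  01001(✓)  01010  01101(✓)  01111(✓)  10001(✓)  10010(✓)  10011(✓)  10100(✓)  10101(✓)  11000(✓)  11100(✓)  11110(✓)
size-2^1 implicants → -0011  01-01  011-1  1-100  10-01  100-1  1001-  1010-  11-00  111-0
Unchecked terms (primes): -0011, 00000, 01-01, 01010, 011-1, 1-100, 10-01, 100-1, 1001-, 1010-, 11-00, 111-0
Minterm coverage:
  m0 ⊆ 00000 [E]
  m3 ⊆ -0011 [E]
  m13 ⊆ 01-01,011-1
  m15 ⊆ 011-1 [E]
  m18 ⊆ 1001- [E]
  m19 ⊆ -0011,100-1,1001-
  m20 ⊆ 1-100,1010-
  m21 ⊆ 10-01,1010-
  m24 ⊆ 11-00 [E]
  m28 ⊆ 1-100,11-00,111-0
E = {-0011, 00000, 011-1, 1001-, 11-00}
Petrick residual → 1010-
Cover = b'c'de + a'b'c'd'e' + a'bce + ab'c'd + ab'cd' + abd'e'  |cover|=6

6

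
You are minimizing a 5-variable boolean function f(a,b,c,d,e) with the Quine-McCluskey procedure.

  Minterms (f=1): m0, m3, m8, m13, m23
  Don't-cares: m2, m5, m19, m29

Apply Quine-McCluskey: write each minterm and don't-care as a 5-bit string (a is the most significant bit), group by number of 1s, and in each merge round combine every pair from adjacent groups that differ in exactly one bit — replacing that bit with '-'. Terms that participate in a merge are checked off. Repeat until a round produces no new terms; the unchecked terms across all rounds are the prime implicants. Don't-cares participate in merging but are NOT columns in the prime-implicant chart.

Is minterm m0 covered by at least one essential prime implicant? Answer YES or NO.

size-2^0 implicants → 00000(✓)  00010(✓)  00011(✓)  00101(✓)  01000(✓)  01101(✓)  10011(✓)  10111(✓)  11101(✓)
size-2^1 implicants → -0011  -1101  0-000  0-101  000-0  0001-  10-11
Unchecked terms (primes): -0011, -1101, 0-000, 0-101, 000-0, 0001-, 10-11
Minterm coverage:
  m0 ⊆ 0-000,000-0
  m3 ⊆ -0011,0001-
  m8 ⊆ 0-000 [E]
  m13 ⊆ -1101,0-101
  m23 ⊆ 10-11 [E]
E = {0-000, 10-11}

YES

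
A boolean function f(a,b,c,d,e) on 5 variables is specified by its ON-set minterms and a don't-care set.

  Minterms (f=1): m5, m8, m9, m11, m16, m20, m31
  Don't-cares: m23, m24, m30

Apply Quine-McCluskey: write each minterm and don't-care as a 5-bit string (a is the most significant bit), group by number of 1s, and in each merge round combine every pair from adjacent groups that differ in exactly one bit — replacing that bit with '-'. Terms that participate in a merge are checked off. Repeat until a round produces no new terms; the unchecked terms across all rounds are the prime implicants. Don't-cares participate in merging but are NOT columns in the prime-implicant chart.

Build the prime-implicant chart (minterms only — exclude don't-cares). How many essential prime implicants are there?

[col 0] 00101, 01000*, 01001*, 01011*, 10000*, 10100*, 10111*, 11000*, 11110*, 11111*
[col 1] -1000, 010-1, 0100-, 1-000, 1-111, 10-00, 1111-
Prime implicants: -1000, 00101, 010-1, 0100-, 1-000, 1-111, 10-00, 1111-
PI chart (minterm → PIs covering it):
  5 | 00101  (sole → essential)
  8 | -1000,0100-
  9 | 010-1,0100-
  11 | 010-1  (sole → essential)
  16 | 1-000,10-00
  20 | 10-00  (sole → essential)
  31 | 1-111,1111-
Essential prime implicants: 00101, 010-1, 10-00

3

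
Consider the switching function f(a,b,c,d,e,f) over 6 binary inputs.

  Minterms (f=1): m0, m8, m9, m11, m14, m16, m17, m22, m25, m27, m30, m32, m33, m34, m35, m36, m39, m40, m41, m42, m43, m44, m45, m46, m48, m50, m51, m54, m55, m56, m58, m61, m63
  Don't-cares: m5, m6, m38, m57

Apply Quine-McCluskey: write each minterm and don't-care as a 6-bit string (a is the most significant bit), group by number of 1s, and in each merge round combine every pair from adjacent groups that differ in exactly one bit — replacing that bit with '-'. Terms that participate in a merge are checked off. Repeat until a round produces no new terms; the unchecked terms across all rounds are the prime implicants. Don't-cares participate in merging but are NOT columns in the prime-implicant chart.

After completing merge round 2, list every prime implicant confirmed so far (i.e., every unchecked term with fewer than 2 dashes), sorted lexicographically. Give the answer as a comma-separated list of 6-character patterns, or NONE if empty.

size-2^0 implicants → 000000(✓)  000101  000110(✓)  001000(✓)  001001(✓)  001011(✓)  001110(✓)  010000(✓)  010001(✓)  010110(✓)  011001(✓)  011011(✓)  011110(✓)  100000(✓)  100001(✓)  100010(✓)  100011(✓)  100100(✓)  100110(✓)  100111(✓)  101000(✓)  101001(✓)  101010(✓)  101011(✓)  101100(✓)  101101(✓)  101110(✓)  110000(✓)  110010(✓)  110011(✓)  110110(✓)  110111(✓)  111000(✓)  111001(✓)  111010(✓)  111101(✓)  111111(✓)
size-2^1 implicants → -00000(✓)  -00110(✓)  -01000(✓)  -01001(✓)  -01011(✓)  -01110(✓)  -10000(✓)  -10110(✓)  -11001(✓)  0-0000(✓)  0-0110(✓)  0-1001(✓)  0-1011(✓)  0-1110(✓)  00-000(✓)  00-110(✓)  0010-1(✓)  00100-(✓)  01-001  01-110(✓)  01000-  0110-1(✓)  1-0000(✓)  1-0010(✓)  1-0011(✓)  1-0110(✓)  1-0111(✓)  1-1000(✓)  1-1001(✓)  1-1010(✓)  1-1101(✓)  10-000(✓)  10-001(✓)  10-010(✓)  10-011(✓)  10-100(✓)  10-110(✓)  100-00(✓)  100-10(✓)  100-11(✓)  1000-0(✓)  1000-1(✓)  10000-(✓)  10001-(✓)  1001-0(✓)  10011-(✓)  101-00(✓)  101-01(✓)  101-10(✓)  1010-0(✓)  1010-1(✓)  10100-(✓)  10101-(✓)  1011-0(✓)  10110-(✓)  11-000(✓)  11-010(✓)  11-111  110-10(✓)  110-11(✓)  1100-0(✓)  11001-(✓)  11011-(✓)  111-01(✓)  1110-0(✓)  11100-(✓)  1111-1
size-2^2 implicants → --0000  --0110  --1001  -0-000  -0-110  -010-1  -0100-  0--110  0-10-1  1--000(✓)  1--010(✓)  1-0-10(✓)  1-0-11(✓)  1-00-0(✓)  1-001-(✓)  1-011-(✓)  1-1-01  1-10-0(✓)  1-100-  10--00(✓)  10--10(✓)  10-0-0(✓)  10-0-1(✓)  10-00-(✓)  10-01-(✓)  10-1-0(✓)  100--0(✓)  100-1-(✓)  1000--(✓)  101--0(✓)  101-0-  1010--(✓)  11-0-0(✓)  110-1-(✓)
size-2^3 implicants → 1--0-0  1-0-1-  10---0  10-0--
Unchecked terms (primes): --0000, --0110, --1001, -0-000, -0-110, -010-1, -0100-, 0--110, 0-10-1, 000101, 01-001, 01000-, 1--0-0, 1-0-1-, 1-1-01, 1-100-, 10---0, 10-0--, 101-0-, 11-111, 1111-1

000101, 01-001, 01000-, 11-111, 1111-1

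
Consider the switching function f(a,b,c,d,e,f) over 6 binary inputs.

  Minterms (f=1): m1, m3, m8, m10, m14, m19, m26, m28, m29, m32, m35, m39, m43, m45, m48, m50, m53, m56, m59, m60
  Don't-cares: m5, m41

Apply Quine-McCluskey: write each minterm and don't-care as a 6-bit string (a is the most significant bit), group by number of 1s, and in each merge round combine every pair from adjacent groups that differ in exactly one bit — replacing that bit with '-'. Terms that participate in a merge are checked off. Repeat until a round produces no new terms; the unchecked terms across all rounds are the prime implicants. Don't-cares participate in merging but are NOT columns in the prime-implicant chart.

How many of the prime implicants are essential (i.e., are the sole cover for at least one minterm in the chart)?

11

[col 0] 000001*, 000011*, 000101*, 001000*, 001010*, 001110*, 010011*, 011010*, 011100*, 011101*, 100000*, 100011*, 100111*, 101001*, 101011*, 101101*, 110000*, 110010*, 110101, 111000*, 111011*, 111100*
[col 1] -00011, -11100, 0-0011, 0-1010, 000-01, 0000-1, 001-10, 0010-0, 01110-, 1-0000, 1-1011, 10-011, 100-11, 101-01, 1010-1, 11-000, 1100-0, 111-00
Prime implicants: -00011, -11100, 0-0011, 0-1010, 000-01, 0000-1, 001-10, 0010-0, 01110-, 1-0000, 1-1011, 10-011, 100-11, 101-01, 1010-1, 11-000, 1100-0, 110101, 111-00
PI chart (minterm → PIs covering it):
  1 | 000-01,0000-1
  3 | -00011,0-0011,0000-1
  8 | 0010-0  (sole → essential)
  10 | 0-1010,001-10,0010-0
  14 | 001-10  (sole → essential)
  19 | 0-0011  (sole → essential)
  26 | 0-1010  (sole → essential)
  28 | -11100,01110-
  29 | 01110-  (sole → essential)
  32 | 1-0000  (sole → essential)
  35 | -00011,10-011,100-11
  39 | 100-11  (sole → essential)
  43 | 1-1011,10-011,1010-1
  45 | 101-01  (sole → essential)
  48 | 1-0000,11-000,1100-0
  50 | 1100-0  (sole → essential)
  53 | 110101  (sole → essential)
  56 | 11-000,111-00
  59 | 1-1011  (sole → essential)
  60 | -11100,111-00
Essential prime implicants: 0-0011, 0-1010, 001-10, 0010-0, 01110-, 1-0000, 1-1011, 100-11, 101-01, 1100-0, 110101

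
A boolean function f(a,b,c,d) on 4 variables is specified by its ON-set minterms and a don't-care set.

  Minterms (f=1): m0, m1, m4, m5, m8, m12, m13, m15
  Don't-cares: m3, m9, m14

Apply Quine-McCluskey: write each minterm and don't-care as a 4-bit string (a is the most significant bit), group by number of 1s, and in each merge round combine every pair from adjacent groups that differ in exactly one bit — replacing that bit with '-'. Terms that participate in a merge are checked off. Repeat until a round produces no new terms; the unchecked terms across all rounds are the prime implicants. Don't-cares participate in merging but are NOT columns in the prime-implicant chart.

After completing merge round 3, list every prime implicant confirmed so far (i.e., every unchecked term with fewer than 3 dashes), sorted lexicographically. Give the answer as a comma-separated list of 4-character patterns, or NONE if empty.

[col 0] 0000*, 0001*, 0011*, 0100*, 0101*, 1000*, 1001*, 1100*, 1101*, 1110*, 1111*
[col 1] -000*, -001*, -100*, -101*, 0-00*, 0-01*, 00-1, 000-*, 010-*, 1-00*, 1-01*, 100-*, 11-0*, 11-1*, 110-*, 111-*
[col 2] --00*, --01*, -00-*, -10-*, 0-0-*, 1-0-*, 11--
[col 3] --0-
Prime implicants: --0-, 00-1, 11--

00-1, 11--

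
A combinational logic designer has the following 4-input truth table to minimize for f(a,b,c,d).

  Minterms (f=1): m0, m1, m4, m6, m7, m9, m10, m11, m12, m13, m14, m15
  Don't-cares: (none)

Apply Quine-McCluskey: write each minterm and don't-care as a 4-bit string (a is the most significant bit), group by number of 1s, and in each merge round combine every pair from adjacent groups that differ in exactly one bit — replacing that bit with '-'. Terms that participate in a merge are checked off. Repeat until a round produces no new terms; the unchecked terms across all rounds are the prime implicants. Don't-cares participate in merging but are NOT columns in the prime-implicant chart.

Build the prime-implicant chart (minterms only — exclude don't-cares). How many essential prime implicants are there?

2

[col 0] 0000*, 0001*, 0100*, 0110*, 0111*, 1001*, 1010*, 1011*, 1100*, 1101*, 1110*, 1111*
[col 1] -001, -100*, -110*, -111*, 0-00, 000-, 01-0*, 011-*, 1-01*, 1-10*, 1-11*, 10-1*, 101-*, 11-0*, 11-1*, 110-*, 111-*
[col 2] -1-0, -11-, 1--1, 1-1-, 11--
Prime implicants: -001, -1-0, -11-, 0-00, 000-, 1--1, 1-1-, 11--
PI chart (minterm → PIs covering it):
  0 | 0-00,000-
  1 | -001,000-
  4 | -1-0,0-00
  6 | -1-0,-11-
  7 | -11-  (sole → essential)
  9 | -001,1--1
  10 | 1-1-  (sole → essential)
  11 | 1--1,1-1-
  12 | -1-0,11--
  13 | 1--1,11--
  14 | -1-0,-11-,1-1-,11--
  15 | -11-,1--1,1-1-,11--
Essential prime implicants: -11-, 1-1-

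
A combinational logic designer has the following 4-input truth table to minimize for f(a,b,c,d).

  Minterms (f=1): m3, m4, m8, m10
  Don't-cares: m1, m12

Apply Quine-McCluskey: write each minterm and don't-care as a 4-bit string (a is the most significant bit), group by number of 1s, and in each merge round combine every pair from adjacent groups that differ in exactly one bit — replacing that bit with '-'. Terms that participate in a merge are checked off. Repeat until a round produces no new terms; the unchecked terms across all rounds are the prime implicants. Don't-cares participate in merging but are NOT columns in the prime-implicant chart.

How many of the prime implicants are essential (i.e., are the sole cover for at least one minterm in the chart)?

size-2^0 implicants → 0001(✓)  0011(✓)  0100(✓)  1000(✓)  1010(✓)  1100(✓)
size-2^1 implicants → -100  00-1  1-00  10-0
Unchecked terms (primes): -100, 00-1, 1-00, 10-0
Minterm coverage:
  m3 ⊆ 00-1 [E]
  m4 ⊆ -100 [E]
  m8 ⊆ 1-00,10-0
  m10 ⊆ 10-0 [E]
E = {-100, 00-1, 10-0}

3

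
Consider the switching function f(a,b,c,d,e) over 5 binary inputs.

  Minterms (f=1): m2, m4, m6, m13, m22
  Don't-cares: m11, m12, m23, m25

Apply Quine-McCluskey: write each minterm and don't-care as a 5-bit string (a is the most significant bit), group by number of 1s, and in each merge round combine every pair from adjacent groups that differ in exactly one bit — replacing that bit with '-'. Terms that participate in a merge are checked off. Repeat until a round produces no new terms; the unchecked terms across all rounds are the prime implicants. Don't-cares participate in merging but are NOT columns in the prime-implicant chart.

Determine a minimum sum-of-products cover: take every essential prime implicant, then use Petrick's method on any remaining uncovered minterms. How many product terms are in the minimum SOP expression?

size-2^0 implicants → 00010(✓)  00100(✓)  00110(✓)  01011  01100(✓)  01101(✓)  10110(✓)  10111(✓)  11001
size-2^1 implicants → -0110  0-100  00-10  001-0  0110-  1011-
Unchecked terms (primes): -0110, 0-100, 00-10, 001-0, 01011, 0110-, 1011-, 11001
Minterm coverage:
  m2 ⊆ 00-10 [E]
  m4 ⊆ 0-100,001-0
  m6 ⊆ -0110,00-10,001-0
  m13 ⊆ 0110- [E]
  m22 ⊆ -0110,1011-
E = {00-10, 0110-}
Petrick residual → -0110, 0-100
Cover = b'cde' + a'cd'e' + a'b'de' + a'bcd'  |cover|=4

4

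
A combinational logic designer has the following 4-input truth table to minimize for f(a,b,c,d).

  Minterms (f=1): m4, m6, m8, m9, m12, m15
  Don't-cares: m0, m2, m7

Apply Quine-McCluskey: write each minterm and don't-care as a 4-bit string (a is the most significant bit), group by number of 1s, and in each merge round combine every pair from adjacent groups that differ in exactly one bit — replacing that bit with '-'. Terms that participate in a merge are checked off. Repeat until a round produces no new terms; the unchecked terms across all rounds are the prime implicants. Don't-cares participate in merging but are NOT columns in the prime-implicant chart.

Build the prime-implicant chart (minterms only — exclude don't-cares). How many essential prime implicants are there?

Round 0: 0000✓ 0010✓ 0100✓ 0110✓ 0111✓ 1000✓ 1001✓ 1100✓ 1111✓
Round 1: -000✓ -100✓ -111 0-00✓ 0-10✓ 00-0✓ 01-0✓ 011- 1-00✓ 100-
Round 2: --00 0--0
PIs = {--00, -111, 0--0, 011-, 100-}
Coverage chart:
  m4: --00,0--0
  m6: 0--0,011-
  m8: --00,100-
  m9: 100- ←essential
  m12: --00 ←essential
  m15: -111 ←essential
Essential: --00, -111, 100-

3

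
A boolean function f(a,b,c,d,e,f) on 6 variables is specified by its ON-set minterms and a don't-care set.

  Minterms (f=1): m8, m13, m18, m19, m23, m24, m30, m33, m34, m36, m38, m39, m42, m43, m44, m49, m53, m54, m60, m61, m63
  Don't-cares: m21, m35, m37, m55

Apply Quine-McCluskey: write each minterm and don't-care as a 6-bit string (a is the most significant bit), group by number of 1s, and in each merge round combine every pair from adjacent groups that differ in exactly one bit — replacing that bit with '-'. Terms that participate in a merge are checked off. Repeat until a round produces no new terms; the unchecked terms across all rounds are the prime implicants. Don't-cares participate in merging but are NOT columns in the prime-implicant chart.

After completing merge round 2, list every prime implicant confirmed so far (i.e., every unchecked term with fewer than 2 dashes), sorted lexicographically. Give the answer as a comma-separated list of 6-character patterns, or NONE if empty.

Round 0: 001000✓ 001101 010010✓ 010011✓ 010101✓ 010111✓ 011000✓ 011110 100001✓ 100010✓ 100011✓ 100100✓ 100101✓ 100110✓ 100111✓ 101010✓ 101011✓ 101100✓ 110001✓ 110101✓ 110110✓ 110111✓ 111100✓ 111101✓ 111111✓
Round 1: -10101✓ -10111✓ 0-1000 010-11 01001- 0101-1✓ 1-0001✓ 1-0101✓ 1-0110✓ 1-0111✓ 1-1100 10-010✓ 10-011✓ 10-100 100-01✓ 100-10✓ 100-11✓ 1000-1✓ 10001-✓ 1001-0✓ 1001-1✓ 10010-✓ 10011-✓ 10101-✓ 11-101✓ 11-111✓ 110-01✓ 1101-1✓ 11011-✓ 1111-1✓ 11110-
Round 2: -101-1 1-0-01 1-01-1 1-011- 10-01- 100--1 100-1- 1001-- 11-1-1
PIs = {-101-1, 0-1000, 001101, 010-11, 01001-, 011110, 1-0-01, 1-01-1, 1-011-, 1-1100, 10-01-, 10-100, 100--1, 100-1-, 1001--, 11-1-1, 11110-}

0-1000, 001101, 010-11, 01001-, 011110, 1-1100, 10-100, 11110-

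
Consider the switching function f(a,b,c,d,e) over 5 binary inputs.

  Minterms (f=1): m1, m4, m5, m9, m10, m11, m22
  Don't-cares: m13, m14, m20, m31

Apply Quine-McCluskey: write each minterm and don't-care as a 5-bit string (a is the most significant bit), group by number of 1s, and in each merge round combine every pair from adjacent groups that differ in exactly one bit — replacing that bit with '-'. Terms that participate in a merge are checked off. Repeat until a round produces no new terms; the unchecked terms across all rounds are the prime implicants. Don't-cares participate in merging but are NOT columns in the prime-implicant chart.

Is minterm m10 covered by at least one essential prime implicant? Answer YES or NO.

NO

[col 0] 00001*, 00100*, 00101*, 01001*, 01010*, 01011*, 01101*, 01110*, 10100*, 10110*, 11111
[col 1] -0100, 0-001*, 0-101*, 00-01*, 0010-, 01-01*, 01-10, 010-1, 0101-, 101-0
[col 2] 0--01
Prime implicants: -0100, 0--01, 0010-, 01-10, 010-1, 0101-, 101-0, 11111
PI chart (minterm → PIs covering it):
  1 | 0--01  (sole → essential)
  4 | -0100,0010-
  5 | 0--01,0010-
  9 | 0--01,010-1
  10 | 01-10,0101-
  11 | 010-1,0101-
  22 | 101-0  (sole → essential)
Essential prime implicants: 0--01, 101-0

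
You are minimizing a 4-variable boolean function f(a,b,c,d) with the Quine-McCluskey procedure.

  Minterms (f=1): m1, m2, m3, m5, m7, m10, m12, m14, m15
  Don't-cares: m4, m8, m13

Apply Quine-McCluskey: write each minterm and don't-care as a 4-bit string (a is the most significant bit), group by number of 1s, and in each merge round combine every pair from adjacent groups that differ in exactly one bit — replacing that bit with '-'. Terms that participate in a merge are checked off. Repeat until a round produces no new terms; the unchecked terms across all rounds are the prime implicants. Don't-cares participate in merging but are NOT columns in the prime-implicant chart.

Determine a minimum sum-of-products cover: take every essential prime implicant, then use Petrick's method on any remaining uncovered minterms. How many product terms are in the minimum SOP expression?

Round 0: 0001✓ 0010✓ 0011✓ 0100✓ 0101✓ 0111✓ 1000✓ 1010✓ 1100✓ 1101✓ 1110✓ 1111✓
Round 1: -010 -100✓ -101✓ -111✓ 0-01✓ 0-11✓ 00-1✓ 001- 01-1✓ 010-✓ 1-00✓ 1-10✓ 10-0✓ 11-0✓ 11-1✓ 110-✓ 111-✓
Round 2: -1-1 -10- 0--1 1--0 11--
PIs = {-010, -1-1, -10-, 0--1, 001-, 1--0, 11--}
Coverage chart:
  m1: 0--1 ←essential
  m2: -010,001-
  m3: 0--1,001-
  m5: -1-1,-10-,0--1
  m7: -1-1,0--1
  m10: -010,1--0
  m12: -10-,1--0,11--
  m14: 1--0,11--
  m15: -1-1,11--
Essential: 0--1
Petrick residual → -010, 11--
Min cover (3 terms): b'cd' + a'd + ab

3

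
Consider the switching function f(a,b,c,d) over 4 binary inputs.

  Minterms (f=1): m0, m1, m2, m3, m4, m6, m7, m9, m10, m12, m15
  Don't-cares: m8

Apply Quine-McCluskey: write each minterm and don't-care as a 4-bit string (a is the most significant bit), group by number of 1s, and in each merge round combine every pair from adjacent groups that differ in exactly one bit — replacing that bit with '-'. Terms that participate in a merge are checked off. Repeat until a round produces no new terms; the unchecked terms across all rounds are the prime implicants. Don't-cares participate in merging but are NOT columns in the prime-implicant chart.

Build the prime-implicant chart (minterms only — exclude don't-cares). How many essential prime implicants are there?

4

size-2^0 implicants → 0000(✓)  0001(✓)  0010(✓)  0011(✓)  0100(✓)  0110(✓)  0111(✓)  1000(✓)  1001(✓)  1010(✓)  1100(✓)  1111(✓)
size-2^1 implicants → -000(✓)  -001(✓)  -010(✓)  -100(✓)  -111  0-00(✓)  0-10(✓)  0-11(✓)  00-0(✓)  00-1(✓)  000-(✓)  001-(✓)  01-0(✓)  011-(✓)  1-00(✓)  10-0(✓)  100-(✓)
size-2^2 implicants → --00  -0-0  -00-  0--0  0-1-  00--
Unchecked terms (primes): --00, -0-0, -00-, -111, 0--0, 0-1-, 00--
Minterm coverage:
  m0 ⊆ --00,-0-0,-00-,0--0,00--
  m1 ⊆ -00-,00--
  m2 ⊆ -0-0,0--0,0-1-,00--
  m3 ⊆ 0-1-,00--
  m4 ⊆ --00,0--0
  m6 ⊆ 0--0,0-1-
  m7 ⊆ -111,0-1-
  m9 ⊆ -00- [E]
  m10 ⊆ -0-0 [E]
  m12 ⊆ --00 [E]
  m15 ⊆ -111 [E]
E = {--00, -0-0, -00-, -111}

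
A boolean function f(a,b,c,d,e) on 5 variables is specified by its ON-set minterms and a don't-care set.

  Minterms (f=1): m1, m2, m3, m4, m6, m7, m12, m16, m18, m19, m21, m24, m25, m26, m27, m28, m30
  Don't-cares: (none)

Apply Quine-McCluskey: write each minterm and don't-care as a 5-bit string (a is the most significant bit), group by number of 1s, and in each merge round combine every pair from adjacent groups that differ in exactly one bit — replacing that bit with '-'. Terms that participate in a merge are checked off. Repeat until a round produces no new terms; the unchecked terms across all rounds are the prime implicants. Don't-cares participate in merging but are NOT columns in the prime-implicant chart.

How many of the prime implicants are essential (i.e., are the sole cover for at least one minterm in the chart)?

6

size-2^0 implicants → 00001(✓)  00010(✓)  00011(✓)  00100(✓)  00110(✓)  00111(✓)  01100(✓)  10000(✓)  10010(✓)  10011(✓)  10101  11000(✓)  11001(✓)  11010(✓)  11011(✓)  11100(✓)  11110(✓)
size-2^1 implicants → -0010(✓)  -0011(✓)  -1100  0-100  00-10(✓)  00-11(✓)  000-1  0001-(✓)  001-0  0011-(✓)  1-000(✓)  1-010(✓)  1-011(✓)  100-0(✓)  1001-(✓)  11-00(✓)  11-10(✓)  110-0(✓)  110-1(✓)  1100-(✓)  1101-(✓)  111-0(✓)
size-2^2 implicants → -001-  00-1-  1-0-0  1-01-  11--0  110--
Unchecked terms (primes): -001-, -1100, 0-100, 00-1-, 000-1, 001-0, 1-0-0, 1-01-, 10101, 11--0, 110--
Minterm coverage:
  m1 ⊆ 000-1 [E]
  m2 ⊆ -001-,00-1-
  m3 ⊆ -001-,00-1-,000-1
  m4 ⊆ 0-100,001-0
  m6 ⊆ 00-1-,001-0
  m7 ⊆ 00-1- [E]
  m12 ⊆ -1100,0-100
  m16 ⊆ 1-0-0 [E]
  m18 ⊆ -001-,1-0-0,1-01-
  m19 ⊆ -001-,1-01-
  m21 ⊆ 10101 [E]
  m24 ⊆ 1-0-0,11--0,110--
  m25 ⊆ 110-- [E]
  m26 ⊆ 1-0-0,1-01-,11--0,110--
  m27 ⊆ 1-01-,110--
  m28 ⊆ -1100,11--0
  m30 ⊆ 11--0 [E]
E = {00-1-, 000-1, 1-0-0, 10101, 11--0, 110--}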